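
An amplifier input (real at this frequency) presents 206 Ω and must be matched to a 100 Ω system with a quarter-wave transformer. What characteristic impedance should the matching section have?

Z_qwt = √(Z_0·R_L) = √(100 × 206) = √20600

Z_qwt ≈ 144 Ω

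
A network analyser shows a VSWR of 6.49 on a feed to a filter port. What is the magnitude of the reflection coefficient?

|Γ| = (S − 1)/(S + 1) = (6.49 − 1)/(6.49 + 1) = 5.49/7.49

|Γ| ≈ 0.733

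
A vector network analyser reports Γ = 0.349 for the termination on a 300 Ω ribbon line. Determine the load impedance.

Z_L ≈ 622 Ω

Z_L = Z_0·(1 + Γ)/(1 − Γ) = 300·(1.35)/(0.651)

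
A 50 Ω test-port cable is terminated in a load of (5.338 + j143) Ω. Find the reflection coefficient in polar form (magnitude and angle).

Γ ≈ 0.977 ∠ 38.5°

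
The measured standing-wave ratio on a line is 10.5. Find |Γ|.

|Γ| ≈ 0.826

|Γ| = (S − 1)/(S + 1) = (10.5 − 1)/(10.5 + 1) = 9.5/11.5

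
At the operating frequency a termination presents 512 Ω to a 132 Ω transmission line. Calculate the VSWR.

VSWR ≈ 3.88

For a purely resistive load, VSWR = R_L/Z_0 or Z_0/R_L (whichever > 1) = 512/132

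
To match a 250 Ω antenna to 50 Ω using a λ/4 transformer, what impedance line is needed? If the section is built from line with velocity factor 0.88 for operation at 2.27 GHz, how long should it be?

Z_qwt ≈ 112 Ω; length ≈ 2.91 cm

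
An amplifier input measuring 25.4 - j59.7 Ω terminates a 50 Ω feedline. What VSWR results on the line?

VSWR ≈ 5.09

Γ = (Z_L − Z_0)/(Z_L + Z_0) = (-24.6 − j59.7)/(75.4 − j59.7)
|Γ| = 64.6/96.2 = 0.671
VSWR = (1 + |Γ|)/(1 − |Γ|) = 1.67/0.329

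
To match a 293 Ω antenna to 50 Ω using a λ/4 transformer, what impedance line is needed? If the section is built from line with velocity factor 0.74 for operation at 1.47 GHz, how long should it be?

Z_qwt = √(Z_0·R_L) = √(50 × 293) = √14650
λ = 0.74·c/f = 0.151 m, so l = λ/4 = 0.0378 m

Z_qwt ≈ 121 Ω; length ≈ 3.78 cm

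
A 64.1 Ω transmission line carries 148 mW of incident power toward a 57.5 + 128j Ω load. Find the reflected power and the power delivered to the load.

P_reflected ≈ 78 mW; P_delivered ≈ 70 mW

|Γ| = |(-6.6 + j128)/(121.6 + j128)| = 0.726
|Γ|² = 0.527
P_refl = |Γ|²·P_inc = 78 mW, P_del = (1 − |Γ|²)·P_inc = 70 mW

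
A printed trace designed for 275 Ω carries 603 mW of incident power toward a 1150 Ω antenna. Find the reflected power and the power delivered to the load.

Γ = (1150 − 275)/(1150 + 275) = 0.614
|Γ|² = 0.377
P_refl = |Γ|²·P_inc = 227 mW, P_del = (1 − |Γ|²)·P_inc = 376 mW

P_reflected ≈ 227 mW; P_delivered ≈ 376 mW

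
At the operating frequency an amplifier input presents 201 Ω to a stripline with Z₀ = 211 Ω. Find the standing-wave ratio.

VSWR ≈ 1.05

For a purely resistive load, VSWR = R_L/Z_0 or Z_0/R_L (whichever > 1) = 211/201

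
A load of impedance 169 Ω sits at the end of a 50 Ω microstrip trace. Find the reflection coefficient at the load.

Γ = 0.543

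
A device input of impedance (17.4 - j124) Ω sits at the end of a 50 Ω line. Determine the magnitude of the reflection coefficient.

|Γ| ≈ 0.908

Γ = (Z_L − Z_0)/(Z_L + Z_0) = (-32.6 − j124)/(67.4 − j124)
|Γ| = 128/141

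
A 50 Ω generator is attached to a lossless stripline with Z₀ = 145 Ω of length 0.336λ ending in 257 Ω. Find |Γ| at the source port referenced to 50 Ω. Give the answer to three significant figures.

|Γ| ≈ 0.458

βl = 2π × 0.336 = 121°
tan(βl) = -1.67
Z_in = Z_0·(Z_L + jZ_0·tanβl)/(Z_0 + jZ_L·tanβl) = 99.8 + j53.2 Ω
Γ_s = (Z_in − Z_s)/(Z_in + Z_s) = (49.8 + j53.2)/(150 + j53.2), |Γ_s| = 0.458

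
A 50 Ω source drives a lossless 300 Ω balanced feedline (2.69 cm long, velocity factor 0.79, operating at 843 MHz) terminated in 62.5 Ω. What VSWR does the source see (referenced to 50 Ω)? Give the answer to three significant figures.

VSWR ≈ 10.5

λ = v/f = 0.79·c / 843 MHz = 0.281 m
βl = 2π·l/λ = 2π × 0.0957 = 34.4°
tan(βl) = 0.686
Z_in = Z_0·(Z_L + jZ_0·tanβl)/(Z_0 + jZ_L·tanβl) = 90.1 + j193 Ω
Γ_s = (Z_in − Z_s)/(Z_in + Z_s) = (40.1 + j193)/(140 + j193), |Γ_s| = 0.826
VSWR = (1 + |Γ_s|)/(1 − |Γ_s|)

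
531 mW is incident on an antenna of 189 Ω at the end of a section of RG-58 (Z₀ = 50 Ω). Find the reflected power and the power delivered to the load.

P_reflected ≈ 180 mW; P_delivered ≈ 351 mW

Γ = (189 − 50)/(189 + 50) = 0.582
|Γ|² = 0.338
P_refl = |Γ|²·P_inc = 180 mW, P_del = (1 − |Γ|²)·P_inc = 351 mW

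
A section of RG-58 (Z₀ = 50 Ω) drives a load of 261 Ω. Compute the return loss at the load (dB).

Γ = (261 − 50)/(261 + 50) = 0.678
RL = −20·log₁₀|Γ| = −20·log₁₀(0.678)

RL ≈ 3.37 dB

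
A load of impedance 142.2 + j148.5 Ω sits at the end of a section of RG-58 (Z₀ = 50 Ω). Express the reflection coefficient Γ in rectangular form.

Γ ≈ 0.674 + j0.252

Γ = (Z_L − Z_0)/(Z_L + Z_0) = (92.2 + j148.5)/(192.2 + j148.5)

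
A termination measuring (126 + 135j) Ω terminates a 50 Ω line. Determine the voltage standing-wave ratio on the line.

VSWR ≈ 5.63

Γ = (Z_L − Z_0)/(Z_L + Z_0) = (76 + j135)/(176 + j135)
|Γ| = 155/222 = 0.698
VSWR = (1 + |Γ|)/(1 − |Γ|) = 1.7/0.302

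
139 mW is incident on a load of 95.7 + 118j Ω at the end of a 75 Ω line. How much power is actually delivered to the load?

|Γ| = |(20.7 + j118)/(170.7 + j118)| = 0.577
|Γ|² = 0.333
P_refl = |Γ|²·P_inc = 46.3 mW, P_del = (1 − |Γ|²)·P_inc = 92.7 mW

P_delivered ≈ 92.7 mW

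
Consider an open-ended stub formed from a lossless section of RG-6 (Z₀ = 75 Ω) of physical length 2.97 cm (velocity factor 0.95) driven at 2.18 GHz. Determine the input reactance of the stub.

X_in ≈ -10.8 Ω (capacitive)

λ = v/f = 0.95·c / 2.18 GHz = 0.131 m
βl = 2π·l/λ = 2π × 0.227 = 81.8°
tan(βl) = 6.93
For an open-ended stub, Z_in = −jZ_0·cot(βl) = −jZ_0/tan(βl)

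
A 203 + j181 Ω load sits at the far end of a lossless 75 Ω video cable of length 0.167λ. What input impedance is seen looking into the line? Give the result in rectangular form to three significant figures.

Z_in ≈ 25.2 − j60.2 Ω

βl = 2π × 0.167 = 60.1°
tan(βl) = tan(60.1°) = 1.74
Z_in = Z_0·(Z_L + jZ_0·tanβl)/(Z_0 + jZ_L·tanβl)
     = 75·(203 + j312)/(-240 + j353)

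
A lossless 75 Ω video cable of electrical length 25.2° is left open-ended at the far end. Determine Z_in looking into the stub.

Z_in ≈ −j159 Ω

tan(βl) = 0.471
For an open-ended stub, Z_in = −jZ_0·cot(βl) = −jZ_0/tan(βl)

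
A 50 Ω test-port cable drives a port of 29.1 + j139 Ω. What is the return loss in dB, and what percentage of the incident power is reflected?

Γ = (-20.9 + j139)/(79.1 + j139), |Γ| = 0.879
RL = −20·log₁₀(0.879) = 1.12 dB
P_refl/P_inc = |Γ|² = 0.772

RL ≈ 1.12 dB; 77.2% of incident power reflected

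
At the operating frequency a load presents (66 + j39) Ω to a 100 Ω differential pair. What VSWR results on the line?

VSWR ≈ 1.87

Γ = (Z_L − Z_0)/(Z_L + Z_0) = (-34 + j39)/(166 + j39)
|Γ| = 51.7/171 = 0.303
VSWR = (1 + |Γ|)/(1 − |Γ|) = 1.3/0.697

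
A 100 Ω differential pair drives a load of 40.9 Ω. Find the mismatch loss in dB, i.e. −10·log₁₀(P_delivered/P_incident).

mismatch loss ≈ 0.84 dB

Γ = (40.9 − 100)/(40.9 + 100) = -0.419
|Γ|² = 0.176, so P_del/P_inc = 1 − |Γ|² = 0.824
ML = −10·log₁₀(1 − |Γ|²)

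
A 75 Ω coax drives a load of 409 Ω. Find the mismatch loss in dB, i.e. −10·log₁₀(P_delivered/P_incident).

Γ = (409 − 75)/(409 + 75) = 0.69
|Γ|² = 0.476, so P_del/P_inc = 1 − |Γ|² = 0.524
ML = −10·log₁₀(1 − |Γ|²)

mismatch loss ≈ 2.81 dB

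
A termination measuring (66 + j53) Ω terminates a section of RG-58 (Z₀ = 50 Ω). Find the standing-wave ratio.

Γ = (Z_L − Z_0)/(Z_L + Z_0) = (16 + j53)/(116 + j53)
|Γ| = 55.4/128 = 0.434
VSWR = (1 + |Γ|)/(1 − |Γ|) = 1.43/0.566

VSWR ≈ 2.53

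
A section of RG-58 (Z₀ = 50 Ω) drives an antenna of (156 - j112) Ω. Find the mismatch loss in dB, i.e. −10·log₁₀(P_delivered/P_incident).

Γ = (106 − j112)/(206 − j112), |Γ| = 0.658
|Γ|² = 0.433, so P_del/P_inc = 1 − |Γ|² = 0.567
ML = −10·log₁₀(1 − |Γ|²)

mismatch loss ≈ 2.46 dB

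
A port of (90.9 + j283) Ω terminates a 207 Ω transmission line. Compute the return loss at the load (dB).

Γ = (-116.1 + j283)/(297.9 + j283), |Γ| = 0.744
RL = −20·log₁₀|Γ| = −20·log₁₀(0.744)

RL ≈ 2.56 dB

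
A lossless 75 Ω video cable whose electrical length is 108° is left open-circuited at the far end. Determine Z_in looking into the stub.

tan(βl) = -3.08
For an open-circuited stub, Z_in = −jZ_0·cot(βl) = −jZ_0/tan(βl)

Z_in ≈ +j24.4 Ω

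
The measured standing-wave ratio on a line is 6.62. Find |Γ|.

|Γ| ≈ 0.738

|Γ| = (S − 1)/(S + 1) = (6.62 − 1)/(6.62 + 1) = 5.62/7.62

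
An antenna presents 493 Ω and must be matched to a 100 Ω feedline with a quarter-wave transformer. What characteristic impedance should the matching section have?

Z_qwt ≈ 222 Ω

Z_qwt = √(Z_0·R_L) = √(100 × 493) = √49300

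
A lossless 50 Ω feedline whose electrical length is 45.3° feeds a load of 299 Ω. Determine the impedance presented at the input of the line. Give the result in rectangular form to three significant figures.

tan(βl) = tan(45.3°) = 1.01
Z_in = Z_0·(Z_L + jZ_0·tanβl)/(Z_0 + jZ_L·tanβl)
     = 50·(299 + j50.5)/(50 + j302)

Z_in ≈ 16.1 − j46.8 Ω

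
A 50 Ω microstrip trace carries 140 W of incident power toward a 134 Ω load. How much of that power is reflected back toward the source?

P_reflected ≈ 29.2 W

Γ = (134 − 50)/(134 + 50) = 0.457
|Γ|² = 0.208
P_refl = |Γ|²·P_inc = 29.2 W, P_del = (1 − |Γ|²)·P_inc = 111 W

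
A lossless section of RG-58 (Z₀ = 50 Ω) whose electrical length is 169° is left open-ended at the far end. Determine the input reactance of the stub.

X_in ≈ 257 Ω (inductive)

tan(βl) = -0.194
For an open-ended stub, Z_in = −jZ_0·cot(βl) = −jZ_0/tan(βl)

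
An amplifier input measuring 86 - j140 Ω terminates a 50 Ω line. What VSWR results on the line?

VSWR ≈ 6.71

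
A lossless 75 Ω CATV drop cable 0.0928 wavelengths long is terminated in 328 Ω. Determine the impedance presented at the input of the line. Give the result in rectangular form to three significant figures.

βl = 2π × 0.0928 = 33.4°
tan(βl) = tan(33.4°) = 0.66
Z_in = Z_0·(Z_L + jZ_0·tanβl)/(Z_0 + jZ_L·tanβl)
     = 75·(328 + j49.5)/(75 + j216)

Z_in ≈ 50.5 − j96.2 Ω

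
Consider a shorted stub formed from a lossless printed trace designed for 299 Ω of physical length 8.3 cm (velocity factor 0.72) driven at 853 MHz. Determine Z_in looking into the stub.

Z_in ≈ −j562 Ω

λ = v/f = 0.72·c / 853 MHz = 0.253 m
βl = 2π·l/λ = 2π × 0.328 = 118°
tan(βl) = -1.88
For a shorted stub, Z_in = jZ_0·tan(βl)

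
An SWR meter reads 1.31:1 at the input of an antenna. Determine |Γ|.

|Γ| ≈ 0.134

|Γ| = (S − 1)/(S + 1) = (1.31 − 1)/(1.31 + 1) = 0.31/2.31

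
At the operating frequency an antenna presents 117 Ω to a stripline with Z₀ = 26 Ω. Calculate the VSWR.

VSWR ≈ 4.5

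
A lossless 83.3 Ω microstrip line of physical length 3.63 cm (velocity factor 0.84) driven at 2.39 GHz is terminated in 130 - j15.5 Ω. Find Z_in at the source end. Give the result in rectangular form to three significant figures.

λ = v/f = 0.84·c / 2.39 GHz = 0.105 m
βl = 2π·l/λ = 2π × 0.344 = 124°
tan(βl) = tan(124°) = -1.49
Z_in = Z_0·(Z_L + jZ_0·tanβl)/(Z_0 + jZ_L·tanβl)
     = 83.3·(130 − j139)/(60.3 − j193)

Z_in ≈ 70.7 + j34 Ω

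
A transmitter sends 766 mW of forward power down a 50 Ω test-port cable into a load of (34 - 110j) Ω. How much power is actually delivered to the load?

|Γ| = |(-16 − j110)/(84 − j110)| = 0.803
|Γ|² = 0.645
P_refl = |Γ|²·P_inc = 494 mW, P_del = (1 − |Γ|²)·P_inc = 272 mW

P_delivered ≈ 272 mW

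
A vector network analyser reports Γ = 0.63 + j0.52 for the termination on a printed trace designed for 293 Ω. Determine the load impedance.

Z_L = Z_0·(1 + Γ)/(1 − Γ) = 293·(1.63 + j0.52)/(0.37 − j0.52)

Z_L ≈ 239 + j748 Ω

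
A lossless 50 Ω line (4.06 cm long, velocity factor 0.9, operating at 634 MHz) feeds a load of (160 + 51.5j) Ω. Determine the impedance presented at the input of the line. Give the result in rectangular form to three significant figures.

λ = v/f = 0.9·c / 634 MHz = 0.426 m
βl = 2π·l/λ = 2π × 0.0953 = 34.3°
tan(βl) = tan(34.3°) = 0.683
Z_in = Z_0·(Z_L + jZ_0·tanβl)/(Z_0 + jZ_L·tanβl)
     = 50·(160 + j85.6)/(14.8 + j109)

Z_in ≈ 48.3 − j66.7 Ω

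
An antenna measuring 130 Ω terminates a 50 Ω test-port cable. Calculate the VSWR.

VSWR ≈ 2.6

For a purely resistive load, VSWR = R_L/Z_0 or Z_0/R_L (whichever > 1) = 130/50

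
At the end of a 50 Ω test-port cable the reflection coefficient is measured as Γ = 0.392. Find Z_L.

Z_L ≈ 114 Ω

Z_L = Z_0·(1 + Γ)/(1 − Γ) = 50·(1.39)/(0.608)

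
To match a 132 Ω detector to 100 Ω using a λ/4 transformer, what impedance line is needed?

Z_qwt ≈ 115 Ω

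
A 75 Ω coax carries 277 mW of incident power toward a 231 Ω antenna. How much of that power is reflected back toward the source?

Γ = (231 − 75)/(231 + 75) = 0.51
|Γ|² = 0.26
P_refl = |Γ|²·P_inc = 72 mW, P_del = (1 − |Γ|²)·P_inc = 205 mW

P_reflected ≈ 72 mW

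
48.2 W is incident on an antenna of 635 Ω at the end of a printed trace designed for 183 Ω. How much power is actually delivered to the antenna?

Γ = (635 − 183)/(635 + 183) = 0.553
|Γ|² = 0.305
P_refl = |Γ|²·P_inc = 14.7 W, P_del = (1 − |Γ|²)·P_inc = 33.5 W

P_delivered ≈ 33.5 W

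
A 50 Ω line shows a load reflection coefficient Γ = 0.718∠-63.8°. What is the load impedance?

Z_L ≈ 27.5 − j73.1 Ω

Z_L = Z_0·(1 + Γ)/(1 − Γ) = 50·(1.32 − j0.644)/(0.683 + j0.644)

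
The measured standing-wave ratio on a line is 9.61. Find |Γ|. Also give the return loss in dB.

|Γ| = (S − 1)/(S + 1) = (9.61 − 1)/(9.61 + 1) = 8.61/10.6
RL = −20·log₁₀|Γ| = −20·log₁₀(0.811)

|Γ| ≈ 0.811; return loss ≈ 1.81 dB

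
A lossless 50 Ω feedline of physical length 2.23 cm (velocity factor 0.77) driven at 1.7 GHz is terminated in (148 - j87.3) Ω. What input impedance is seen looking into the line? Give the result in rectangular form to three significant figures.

λ = v/f = 0.77·c / 1.7 GHz = 0.136 m
βl = 2π·l/λ = 2π × 0.164 = 59.1°
tan(βl) = tan(59.1°) = 1.67
Z_in = Z_0·(Z_L + jZ_0·tanβl)/(Z_0 + jZ_L·tanβl)
     = 50·(148 − j3.82)/(196 + j247)

Z_in ≈ 14.1 − j18.8 Ω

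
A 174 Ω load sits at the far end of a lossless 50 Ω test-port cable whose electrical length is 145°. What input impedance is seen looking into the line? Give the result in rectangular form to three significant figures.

tan(βl) = tan(145°) = -0.7
Z_in = Z_0·(Z_L + jZ_0·tanβl)/(Z_0 + jZ_L·tanβl)
     = 50·(174 − j35)/(50 − j122)

Z_in ≈ 37.4 + j56.1 Ω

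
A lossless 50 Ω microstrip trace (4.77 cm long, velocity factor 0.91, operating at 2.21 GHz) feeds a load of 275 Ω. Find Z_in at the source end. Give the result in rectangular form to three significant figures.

Z_in ≈ 20.2 + j53.3 Ω

λ = v/f = 0.91·c / 2.21 GHz = 0.124 m
βl = 2π·l/λ = 2π × 0.386 = 139°
tan(βl) = tan(139°) = -0.869
Z_in = Z_0·(Z_L + jZ_0·tanβl)/(Z_0 + jZ_L·tanβl)
     = 50·(275 − j43.4)/(50 − j239)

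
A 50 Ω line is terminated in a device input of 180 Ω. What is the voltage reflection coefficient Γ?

Γ = 0.565

Γ = (Z_L − Z_0)/(Z_L + Z_0) = (180 − 50)/(180 + 50) = 130/230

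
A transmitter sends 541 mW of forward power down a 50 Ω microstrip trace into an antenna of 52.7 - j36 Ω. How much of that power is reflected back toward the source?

|Γ| = |(2.7 − j36)/(102.7 − j36)| = 0.332
|Γ|² = 0.11
P_refl = |Γ|²·P_inc = 59.5 mW, P_del = (1 − |Γ|²)·P_inc = 481 mW

P_reflected ≈ 59.5 mW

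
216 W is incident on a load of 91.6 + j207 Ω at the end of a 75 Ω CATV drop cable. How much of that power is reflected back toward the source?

P_reflected ≈ 132 W

|Γ| = |(16.6 + j207)/(166.6 + j207)| = 0.782
|Γ|² = 0.611
P_refl = |Γ|²·P_inc = 132 W, P_del = (1 − |Γ|²)·P_inc = 84.1 W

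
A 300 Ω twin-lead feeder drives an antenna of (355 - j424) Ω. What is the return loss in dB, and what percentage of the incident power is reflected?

RL ≈ 5.22 dB; 30% of incident power reflected

Γ = (55 − j424)/(655 − j424), |Γ| = 0.548
RL = −20·log₁₀(0.548) = 5.22 dB
P_refl/P_inc = |Γ|² = 0.3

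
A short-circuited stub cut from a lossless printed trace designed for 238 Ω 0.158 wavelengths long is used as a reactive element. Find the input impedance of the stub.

βl = 2π × 0.158 = 56.9°
tan(βl) = 1.53
For a short-circuited stub, Z_in = jZ_0·tan(βl)

Z_in ≈ +j365 Ω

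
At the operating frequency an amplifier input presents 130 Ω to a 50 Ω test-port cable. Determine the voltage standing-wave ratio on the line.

Γ = (130 − 50)/(130 + 50) = 0.444
VSWR = (1 + 0.444)/(1 − 0.444)

VSWR ≈ 2.6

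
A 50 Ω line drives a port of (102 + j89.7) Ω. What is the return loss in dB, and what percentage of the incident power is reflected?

Γ = (52 + j89.7)/(152 + j89.7), |Γ| = 0.587
RL = −20·log₁₀(0.587) = 4.62 dB
P_refl/P_inc = |Γ|² = 0.345

RL ≈ 4.62 dB; 34.5% of incident power reflected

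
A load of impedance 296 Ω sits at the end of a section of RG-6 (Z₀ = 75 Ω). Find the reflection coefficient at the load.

Γ = 0.596

Γ = (Z_L − Z_0)/(Z_L + Z_0) = (296 − 75)/(296 + 75) = 221/371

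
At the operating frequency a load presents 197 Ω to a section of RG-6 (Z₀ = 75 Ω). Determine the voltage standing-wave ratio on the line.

Γ = (197 − 75)/(197 + 75) = 0.449
VSWR = (1 + 0.449)/(1 − 0.449)

VSWR ≈ 2.63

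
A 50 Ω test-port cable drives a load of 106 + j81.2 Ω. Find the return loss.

Γ = (56 + j81.2)/(156 + j81.2), |Γ| = 0.561
RL = −20·log₁₀|Γ| = −20·log₁₀(0.561)

RL ≈ 5.02 dB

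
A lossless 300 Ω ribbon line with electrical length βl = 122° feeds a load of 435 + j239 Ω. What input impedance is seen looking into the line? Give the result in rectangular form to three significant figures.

tan(βl) = tan(122°) = -1.6
Z_in = Z_0·(Z_L + jZ_0·tanβl)/(Z_0 + jZ_L·tanβl)
     = 300·(435 − j241)/(682 − j696)

Z_in ≈ 147 + j43.6 Ω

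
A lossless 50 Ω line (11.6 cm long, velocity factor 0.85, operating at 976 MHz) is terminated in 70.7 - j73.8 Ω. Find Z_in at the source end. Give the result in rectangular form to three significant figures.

Z_in ≈ 167 − j11.5 Ω

λ = v/f = 0.85·c / 976 MHz = 0.261 m
βl = 2π·l/λ = 2π × 0.444 = 160°
tan(βl) = tan(160°) = -0.367
Z_in = Z_0·(Z_L + jZ_0·tanβl)/(Z_0 + jZ_L·tanβl)
     = 50·(70.7 − j92.2)/(22.9 − j26)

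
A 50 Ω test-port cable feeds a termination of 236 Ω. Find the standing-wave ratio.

VSWR ≈ 4.72

Γ = (236 − 50)/(236 + 50) = 0.65
VSWR = (1 + 0.65)/(1 − 0.65)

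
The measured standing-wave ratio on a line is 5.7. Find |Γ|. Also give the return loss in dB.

|Γ| = (S − 1)/(S + 1) = (5.7 − 1)/(5.7 + 1) = 4.7/6.7
RL = −20·log₁₀|Γ| = −20·log₁₀(0.701)

|Γ| ≈ 0.701; return loss ≈ 3.08 dB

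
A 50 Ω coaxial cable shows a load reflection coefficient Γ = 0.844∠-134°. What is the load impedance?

Z_L ≈ 4.99 − j21 Ω

Z_L = Z_0·(1 + Γ)/(1 − Γ) = 50·(0.414 − j0.607)/(1.59 + j0.607)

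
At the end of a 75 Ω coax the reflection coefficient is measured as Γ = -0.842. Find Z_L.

Z_L = Z_0·(1 + Γ)/(1 − Γ) = 75·(0.158)/(1.84)

Z_L ≈ 6.43 Ω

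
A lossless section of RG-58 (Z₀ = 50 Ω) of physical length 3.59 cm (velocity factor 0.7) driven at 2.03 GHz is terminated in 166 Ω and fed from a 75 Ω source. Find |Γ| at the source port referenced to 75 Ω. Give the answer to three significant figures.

λ = v/f = 0.7·c / 2.03 GHz = 0.103 m
βl = 2π·l/λ = 2π × 0.347 = 125°
tan(βl) = -1.43
Z_in = Z_0·(Z_L + jZ_0·tanβl)/(Z_0 + jZ_L·tanβl) = 21.5 + j30.4 Ω
Γ_s = (Z_in − Z_s)/(Z_in + Z_s) = (-53.5 + j30.4)/(96.5 + j30.4), |Γ_s| = 0.609

|Γ| ≈ 0.609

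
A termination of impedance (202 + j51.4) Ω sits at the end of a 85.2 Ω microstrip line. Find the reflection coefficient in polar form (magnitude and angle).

Γ = (Z_L − Z_0)/(Z_L + Z_0) = (116.8 + j51.4)/(287.2 + j51.4)
|Γ| = 128/292 = 0.437

Γ ≈ 0.437 ∠ 13.6°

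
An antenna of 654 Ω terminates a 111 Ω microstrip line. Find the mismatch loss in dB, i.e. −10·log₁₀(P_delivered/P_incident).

Γ = (654 − 111)/(654 + 111) = 0.71
|Γ|² = 0.504, so P_del/P_inc = 1 − |Γ|² = 0.496
ML = −10·log₁₀(1 − |Γ|²)

mismatch loss ≈ 3.04 dB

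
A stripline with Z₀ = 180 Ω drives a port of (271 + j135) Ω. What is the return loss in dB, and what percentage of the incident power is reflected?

Γ = (91 + j135)/(451 + j135), |Γ| = 0.346
RL = −20·log₁₀(0.346) = 9.22 dB
P_refl/P_inc = |Γ|² = 0.12

RL ≈ 9.22 dB; 12% of incident power reflected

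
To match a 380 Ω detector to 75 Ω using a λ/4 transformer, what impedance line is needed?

Z_qwt = √(Z_0·R_L) = √(75 × 380) = √28500

Z_qwt ≈ 169 Ω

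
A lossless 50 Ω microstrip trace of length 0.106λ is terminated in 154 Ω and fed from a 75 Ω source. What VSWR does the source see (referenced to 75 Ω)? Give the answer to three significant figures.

βl = 2π × 0.106 = 38.2°
tan(βl) = 0.786
Z_in = Z_0·(Z_L + jZ_0·tanβl)/(Z_0 + jZ_L·tanβl) = 36.3 − j48.6 Ω
Γ_s = (Z_in − Z_s)/(Z_in + Z_s) = (-38.7 − j48.6)/(111 − j48.6), |Γ_s| = 0.511
VSWR = (1 + |Γ_s|)/(1 − |Γ_s|)

VSWR ≈ 3.09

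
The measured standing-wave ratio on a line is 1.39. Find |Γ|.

|Γ| ≈ 0.163

|Γ| = (S − 1)/(S + 1) = (1.39 − 1)/(1.39 + 1) = 0.39/2.39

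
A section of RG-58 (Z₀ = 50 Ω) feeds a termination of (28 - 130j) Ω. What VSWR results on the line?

Γ = (Z_L − Z_0)/(Z_L + Z_0) = (-22 − j130)/(78 − j130)
|Γ| = 132/152 = 0.87
VSWR = (1 + |Γ|)/(1 − |Γ|) = 1.87/0.13

VSWR ≈ 14.3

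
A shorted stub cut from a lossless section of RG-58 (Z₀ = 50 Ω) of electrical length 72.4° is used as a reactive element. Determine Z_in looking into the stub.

tan(βl) = 3.15
For a shorted stub, Z_in = jZ_0·tan(βl)

Z_in ≈ +j158 Ω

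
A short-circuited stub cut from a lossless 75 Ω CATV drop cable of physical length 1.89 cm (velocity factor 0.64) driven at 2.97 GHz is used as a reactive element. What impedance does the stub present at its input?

Z_in ≈ −j275 Ω

λ = v/f = 0.64·c / 2.97 GHz = 0.0646 m
βl = 2π·l/λ = 2π × 0.292 = 105°
tan(βl) = -3.67
For a short-circuited stub, Z_in = jZ_0·tan(βl)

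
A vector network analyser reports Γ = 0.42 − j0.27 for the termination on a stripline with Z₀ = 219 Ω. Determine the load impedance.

Z_L ≈ 402 − j289 Ω

Z_L = Z_0·(1 + Γ)/(1 − Γ) = 219·(1.42 − j0.27)/(0.58 + j0.27)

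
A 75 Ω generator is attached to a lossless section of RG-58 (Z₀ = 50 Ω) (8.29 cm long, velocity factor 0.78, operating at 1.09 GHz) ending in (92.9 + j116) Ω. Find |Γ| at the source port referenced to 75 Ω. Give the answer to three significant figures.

λ = v/f = 0.78·c / 1.09 GHz = 0.215 m
βl = 2π·l/λ = 2π × 0.386 = 139°
tan(βl) = -0.869
Z_in = Z_0·(Z_L + jZ_0·tanβl)/(Z_0 + jZ_L·tanβl) = 13.9 + j31.5 Ω
Γ_s = (Z_in − Z_s)/(Z_in + Z_s) = (-61.1 + j31.5)/(88.9 + j31.5), |Γ_s| = 0.728

|Γ| ≈ 0.728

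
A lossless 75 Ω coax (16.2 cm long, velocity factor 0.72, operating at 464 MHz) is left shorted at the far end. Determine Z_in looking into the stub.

Z_in ≈ −j106 Ω

λ = v/f = 0.72·c / 464 MHz = 0.466 m
βl = 2π·l/λ = 2π × 0.348 = 125°
tan(βl) = -1.41
For a shorted stub, Z_in = jZ_0·tan(βl)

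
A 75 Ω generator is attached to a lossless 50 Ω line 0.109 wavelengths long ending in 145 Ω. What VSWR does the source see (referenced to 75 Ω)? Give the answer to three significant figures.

βl = 2π × 0.109 = 39.2°
tan(βl) = 0.817
Z_in = Z_0·(Z_L + jZ_0·tanβl)/(Z_0 + jZ_L·tanβl) = 36.6 − j45.8 Ω
Γ_s = (Z_in − Z_s)/(Z_in + Z_s) = (-38.4 − j45.8)/(112 − j45.8), |Γ_s| = 0.496
VSWR = (1 + |Γ_s|)/(1 − |Γ_s|)

VSWR ≈ 2.97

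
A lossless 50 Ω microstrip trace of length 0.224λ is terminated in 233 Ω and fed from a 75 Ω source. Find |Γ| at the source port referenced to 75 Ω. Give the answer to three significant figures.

βl = 2π × 0.224 = 80.6°
tan(βl) = 6.07
Z_in = Z_0·(Z_L + jZ_0·tanβl)/(Z_0 + jZ_L·tanβl) = 11 − j7.85 Ω
Γ_s = (Z_in − Z_s)/(Z_in + Z_s) = (-64 − j7.85)/(86 − j7.85), |Γ_s| = 0.747

|Γ| ≈ 0.747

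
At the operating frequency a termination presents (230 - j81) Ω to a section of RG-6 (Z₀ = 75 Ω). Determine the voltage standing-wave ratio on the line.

VSWR ≈ 3.49

Γ = (Z_L − Z_0)/(Z_L + Z_0) = (155 − j81)/(305 − j81)
|Γ| = 175/316 = 0.554
VSWR = (1 + |Γ|)/(1 − |Γ|) = 1.55/0.446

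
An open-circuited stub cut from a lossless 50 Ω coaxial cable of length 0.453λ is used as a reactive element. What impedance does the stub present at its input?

βl = 2π × 0.453 = 163°
tan(βl) = -0.304
For an open-circuited stub, Z_in = −jZ_0·cot(βl) = −jZ_0/tan(βl)

Z_in ≈ +j164 Ω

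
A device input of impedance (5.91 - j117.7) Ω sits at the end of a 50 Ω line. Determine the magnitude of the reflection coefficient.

|Γ| ≈ 0.965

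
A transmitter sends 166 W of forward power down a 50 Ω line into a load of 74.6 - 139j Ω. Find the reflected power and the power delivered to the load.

|Γ| = |(24.6 − j139)/(124.6 − j139)| = 0.756
|Γ|² = 0.572
P_refl = |Γ|²·P_inc = 94.9 W, P_del = (1 − |Γ|²)·P_inc = 71.1 W

P_reflected ≈ 94.9 W; P_delivered ≈ 71.1 W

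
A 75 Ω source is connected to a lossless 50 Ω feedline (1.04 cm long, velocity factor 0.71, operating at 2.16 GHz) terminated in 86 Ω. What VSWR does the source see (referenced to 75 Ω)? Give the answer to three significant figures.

VSWR ≈ 1.83

λ = v/f = 0.71·c / 2.16 GHz = 0.0986 m
βl = 2π·l/λ = 2π × 0.105 = 38°
tan(βl) = 0.78
Z_in = Z_0·(Z_L + jZ_0·tanβl)/(Z_0 + jZ_L·tanβl) = 49.4 − j27.3 Ω
Γ_s = (Z_in − Z_s)/(Z_in + Z_s) = (-25.6 − j27.3)/(124 − j27.3), |Γ_s| = 0.294
VSWR = (1 + |Γ_s|)/(1 − |Γ_s|)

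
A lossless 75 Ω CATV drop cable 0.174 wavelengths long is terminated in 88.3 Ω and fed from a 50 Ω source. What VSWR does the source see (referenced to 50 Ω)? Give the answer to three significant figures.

βl = 2π × 0.174 = 62.6°
tan(βl) = 1.93
Z_in = Z_0·(Z_L + jZ_0·tanβl)/(Z_0 + jZ_L·tanβl) = 67.7 − j9.06 Ω
Γ_s = (Z_in − Z_s)/(Z_in + Z_s) = (17.7 − j9.06)/(118 − j9.06), |Γ_s| = 0.168
VSWR = (1 + |Γ_s|)/(1 − |Γ_s|)

VSWR ≈ 1.4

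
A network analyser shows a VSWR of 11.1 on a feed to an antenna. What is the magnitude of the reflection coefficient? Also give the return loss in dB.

|Γ| = (S − 1)/(S + 1) = (11.1 − 1)/(11.1 + 1) = 10.1/12.1
RL = −20·log₁₀|Γ| = −20·log₁₀(0.835)

|Γ| ≈ 0.835; return loss ≈ 1.57 dB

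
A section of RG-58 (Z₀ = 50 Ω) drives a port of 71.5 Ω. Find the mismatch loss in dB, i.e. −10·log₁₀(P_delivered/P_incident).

mismatch loss ≈ 0.138 dB

Γ = (71.5 − 50)/(71.5 + 50) = 0.177
|Γ|² = 0.0313, so P_del/P_inc = 1 − |Γ|² = 0.969
ML = −10·log₁₀(1 − |Γ|²)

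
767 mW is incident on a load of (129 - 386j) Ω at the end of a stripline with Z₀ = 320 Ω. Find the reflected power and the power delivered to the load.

P_reflected ≈ 406 mW; P_delivered ≈ 361 mW

|Γ| = |(-191 − j386)/(449 − j386)| = 0.727
|Γ|² = 0.529
P_refl = |Γ|²·P_inc = 406 mW, P_del = (1 − |Γ|²)·P_inc = 361 mW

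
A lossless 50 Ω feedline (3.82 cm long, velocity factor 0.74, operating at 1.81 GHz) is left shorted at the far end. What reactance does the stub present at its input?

λ = v/f = 0.74·c / 1.81 GHz = 0.123 m
βl = 2π·l/λ = 2π × 0.311 = 112°
tan(βl) = -2.46
For a shorted stub, Z_in = jZ_0·tan(βl)

X_in ≈ -123 Ω (capacitive)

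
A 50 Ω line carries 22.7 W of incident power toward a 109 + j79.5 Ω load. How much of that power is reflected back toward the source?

P_reflected ≈ 7.04 W

|Γ| = |(59 + j79.5)/(159 + j79.5)| = 0.557
|Γ|² = 0.31
P_refl = |Γ|²·P_inc = 7.04 W, P_del = (1 − |Γ|²)·P_inc = 15.7 W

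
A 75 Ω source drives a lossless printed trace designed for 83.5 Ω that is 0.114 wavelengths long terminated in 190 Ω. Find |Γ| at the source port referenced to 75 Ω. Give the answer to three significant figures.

|Γ| ≈ 0.399

βl = 2π × 0.114 = 41°
tan(βl) = 0.871
Z_in = Z_0·(Z_L + jZ_0·tanβl)/(Z_0 + jZ_L·tanβl) = 67.8 − j61.7 Ω
Γ_s = (Z_in − Z_s)/(Z_in + Z_s) = (-7.17 − j61.7)/(143 − j61.7), |Γ_s| = 0.399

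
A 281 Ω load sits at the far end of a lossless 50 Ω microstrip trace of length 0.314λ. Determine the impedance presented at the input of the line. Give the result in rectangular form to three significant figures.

βl = 2π × 0.314 = 113°
tan(βl) = tan(113°) = -2.35
Z_in = Z_0·(Z_L + jZ_0·tanβl)/(Z_0 + jZ_L·tanβl)
     = 50·(281 − j118)/(50 − j661)

Z_in ≈ 10.4 + j20.5 Ω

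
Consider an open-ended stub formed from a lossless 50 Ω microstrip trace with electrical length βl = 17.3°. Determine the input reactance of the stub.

X_in ≈ -161 Ω (capacitive)

tan(βl) = 0.311
For an open-ended stub, Z_in = −jZ_0·cot(βl) = −jZ_0/tan(βl)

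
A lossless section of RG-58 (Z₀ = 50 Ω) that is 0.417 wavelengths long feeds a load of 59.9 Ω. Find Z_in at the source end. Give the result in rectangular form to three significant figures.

Z_in ≈ 54.1 + j8.48 Ω

βl = 2π × 0.417 = 150°
tan(βl) = tan(150°) = -0.575
Z_in = Z_0·(Z_L + jZ_0·tanβl)/(Z_0 + jZ_L·tanβl)
     = 50·(59.9 − j28.7)/(50 − j34.4)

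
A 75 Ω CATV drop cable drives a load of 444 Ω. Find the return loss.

Γ = (444 − 75)/(444 + 75) = 0.711
RL = −20·log₁₀|Γ| = −20·log₁₀(0.711)

RL ≈ 2.96 dB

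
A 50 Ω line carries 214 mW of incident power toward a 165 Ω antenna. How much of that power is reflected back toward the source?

Γ = (165 − 50)/(165 + 50) = 0.535
|Γ|² = 0.286
P_refl = |Γ|²·P_inc = 61.2 mW, P_del = (1 − |Γ|²)·P_inc = 153 mW

P_reflected ≈ 61.2 mW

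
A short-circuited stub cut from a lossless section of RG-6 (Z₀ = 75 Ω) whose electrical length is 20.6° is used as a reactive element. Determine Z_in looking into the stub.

tan(βl) = 0.376
For a short-circuited stub, Z_in = jZ_0·tan(βl)

Z_in ≈ +j28.2 Ω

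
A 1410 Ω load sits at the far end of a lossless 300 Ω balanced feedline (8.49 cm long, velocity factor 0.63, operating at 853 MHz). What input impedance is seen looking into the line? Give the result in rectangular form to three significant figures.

λ = v/f = 0.63·c / 853 MHz = 0.222 m
βl = 2π·l/λ = 2π × 0.383 = 138°
tan(βl) = tan(138°) = -0.902
Z_in = Z_0·(Z_L + jZ_0·tanβl)/(Z_0 + jZ_L·tanβl)
     = 300·(1410 − j271)/(300 − j1270)

Z_in ≈ 135 + j301 Ω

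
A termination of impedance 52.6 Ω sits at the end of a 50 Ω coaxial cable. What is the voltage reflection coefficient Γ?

Γ = (Z_L − Z_0)/(Z_L + Z_0) = (52.6 − 50)/(52.6 + 50) = 2.6/102.6

Γ = 0.0253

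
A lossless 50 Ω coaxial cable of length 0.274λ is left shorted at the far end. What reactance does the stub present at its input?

X_in ≈ -329 Ω (capacitive)

βl = 2π × 0.274 = 98.6°
tan(βl) = -6.58
For a shorted stub, Z_in = jZ_0·tan(βl)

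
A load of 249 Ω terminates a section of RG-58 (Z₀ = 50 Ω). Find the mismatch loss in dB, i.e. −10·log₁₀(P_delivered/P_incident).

mismatch loss ≈ 2.54 dB

Γ = (249 − 50)/(249 + 50) = 0.666
|Γ|² = 0.443, so P_del/P_inc = 1 − |Γ|² = 0.557
ML = −10·log₁₀(1 − |Γ|²)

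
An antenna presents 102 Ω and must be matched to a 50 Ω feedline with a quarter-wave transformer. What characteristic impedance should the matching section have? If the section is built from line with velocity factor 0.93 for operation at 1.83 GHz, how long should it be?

Z_qwt = √(Z_0·R_L) = √(50 × 102) = √5100
λ = 0.93·c/f = 0.152 m, so l = λ/4 = 0.0381 m

Z_qwt ≈ 71.4 Ω; length ≈ 3.81 cm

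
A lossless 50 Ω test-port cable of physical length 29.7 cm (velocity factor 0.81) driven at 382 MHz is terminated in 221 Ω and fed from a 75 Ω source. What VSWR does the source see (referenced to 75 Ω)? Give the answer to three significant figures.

λ = v/f = 0.81·c / 382 MHz = 0.636 m
βl = 2π·l/λ = 2π × 0.467 = 168°
tan(βl) = -0.211
Z_in = Z_0·(Z_L + jZ_0·tanβl)/(Z_0 + jZ_L·tanβl) = 123 + j105 Ω
Γ_s = (Z_in − Z_s)/(Z_in + Z_s) = (48.4 + j105)/(198 + j105), |Γ_s| = 0.514
VSWR = (1 + |Γ_s|)/(1 − |Γ_s|)

VSWR ≈ 3.11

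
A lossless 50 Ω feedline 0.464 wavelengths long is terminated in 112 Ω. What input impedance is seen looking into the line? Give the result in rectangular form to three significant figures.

Z_in ≈ 93.2 + j36.5 Ω

βl = 2π × 0.464 = 167°
tan(βl) = tan(167°) = -0.23
Z_in = Z_0·(Z_L + jZ_0·tanβl)/(Z_0 + jZ_L·tanβl)
     = 50·(112 − j11.5)/(50 − j25.8)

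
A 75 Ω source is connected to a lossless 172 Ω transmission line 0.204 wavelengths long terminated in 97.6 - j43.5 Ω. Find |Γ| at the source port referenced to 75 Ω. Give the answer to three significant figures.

|Γ| ≈ 0.549

βl = 2π × 0.204 = 73.4°
tan(βl) = 3.36
Z_in = Z_0·(Z_L + jZ_0·tanβl)/(Z_0 + jZ_L·tanβl) = 170 + j114 Ω
Γ_s = (Z_in − Z_s)/(Z_in + Z_s) = (95 + j114)/(245 + j114), |Γ_s| = 0.549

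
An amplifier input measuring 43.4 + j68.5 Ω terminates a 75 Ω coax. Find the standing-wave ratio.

Γ = (Z_L − Z_0)/(Z_L + Z_0) = (-31.6 + j68.5)/(118.4 + j68.5)
|Γ| = 75.4/137 = 0.551
VSWR = (1 + |Γ|)/(1 − |Γ|) = 1.55/0.449

VSWR ≈ 3.46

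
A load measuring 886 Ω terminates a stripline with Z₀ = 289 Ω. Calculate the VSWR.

Γ = (886 − 289)/(886 + 289) = 0.508
VSWR = (1 + 0.508)/(1 − 0.508)

VSWR ≈ 3.07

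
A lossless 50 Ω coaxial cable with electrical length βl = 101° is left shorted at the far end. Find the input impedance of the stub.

Z_in ≈ −j257 Ω

tan(βl) = -5.14
For a shorted stub, Z_in = jZ_0·tan(βl)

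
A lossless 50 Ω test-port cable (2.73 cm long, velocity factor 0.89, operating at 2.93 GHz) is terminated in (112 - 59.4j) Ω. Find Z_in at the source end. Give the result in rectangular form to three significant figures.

λ = v/f = 0.89·c / 2.93 GHz = 0.0911 m
βl = 2π·l/λ = 2π × 0.3 = 108°
tan(βl) = tan(108°) = -3.11
Z_in = Z_0·(Z_L + jZ_0·tanβl)/(Z_0 + jZ_L·tanβl)
     = 50·(112 − j215)/(-134 − j348)

Z_in ≈ 21.4 + j24.4 Ω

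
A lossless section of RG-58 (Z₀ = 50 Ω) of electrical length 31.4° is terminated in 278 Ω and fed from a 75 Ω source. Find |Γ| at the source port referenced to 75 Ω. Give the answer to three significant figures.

|Γ| ≈ 0.666

tan(βl) = 0.61
Z_in = Z_0·(Z_L + jZ_0·tanβl)/(Z_0 + jZ_L·tanβl) = 30.5 − j72.9 Ω
Γ_s = (Z_in − Z_s)/(Z_in + Z_s) = (-44.5 − j72.9)/(105 − j72.9), |Γ_s| = 0.666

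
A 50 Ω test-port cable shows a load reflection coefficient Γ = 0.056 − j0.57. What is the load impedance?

Z_L ≈ 27.6 − j46.9 Ω

Z_L = Z_0·(1 + Γ)/(1 − Γ) = 50·(1.06 − j0.57)/(0.944 + j0.57)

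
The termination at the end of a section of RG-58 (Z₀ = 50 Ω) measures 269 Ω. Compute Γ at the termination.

Γ = 0.687

Γ = (Z_L − Z_0)/(Z_L + Z_0) = (269 − 50)/(269 + 50) = 219/319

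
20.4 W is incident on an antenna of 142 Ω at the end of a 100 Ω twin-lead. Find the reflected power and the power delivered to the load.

P_reflected ≈ 0.614 W; P_delivered ≈ 19.8 W

Γ = (142 − 100)/(142 + 100) = 0.174
|Γ|² = 0.0301
P_refl = |Γ|²·P_inc = 0.614 W, P_del = (1 − |Γ|²)·P_inc = 19.8 W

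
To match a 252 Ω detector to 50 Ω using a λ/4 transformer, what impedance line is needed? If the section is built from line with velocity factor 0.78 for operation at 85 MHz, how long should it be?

Z_qwt = √(Z_0·R_L) = √(50 × 252) = √12600
λ = 0.78·c/f = 2.75 m, so l = λ/4 = 0.688 m

Z_qwt ≈ 112 Ω; length ≈ 68.8 cm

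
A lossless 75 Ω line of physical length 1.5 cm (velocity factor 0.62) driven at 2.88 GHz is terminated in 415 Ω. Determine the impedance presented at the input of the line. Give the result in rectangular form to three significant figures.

Z_in ≈ 13.7 − j8.12 Ω

λ = v/f = 0.62·c / 2.88 GHz = 0.0646 m
βl = 2π·l/λ = 2π × 0.232 = 83.6°
tan(βl) = tan(83.6°) = 8.93
Z_in = Z_0·(Z_L + jZ_0·tanβl)/(Z_0 + jZ_L·tanβl)
     = 75·(415 + j670)/(75 + j3710)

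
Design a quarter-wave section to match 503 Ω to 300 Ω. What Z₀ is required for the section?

Z_qwt = √(Z_0·R_L) = √(300 × 503) = √150900

Z_qwt ≈ 388 Ω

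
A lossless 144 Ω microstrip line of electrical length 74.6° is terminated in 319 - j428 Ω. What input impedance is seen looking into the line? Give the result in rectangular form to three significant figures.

tan(βl) = tan(74.6°) = 3.63
Z_in = Z_0·(Z_L + jZ_0·tanβl)/(Z_0 + jZ_L·tanβl)
     = 144·(319 + j94.8)/(1700 + j1160)

Z_in ≈ 22.2 − j7.11 Ω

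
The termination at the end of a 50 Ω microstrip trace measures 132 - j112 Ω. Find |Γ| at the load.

|Γ| ≈ 0.65

Γ = (Z_L − Z_0)/(Z_L + Z_0) = (82 − j112)/(182 − j112)
|Γ| = 139/214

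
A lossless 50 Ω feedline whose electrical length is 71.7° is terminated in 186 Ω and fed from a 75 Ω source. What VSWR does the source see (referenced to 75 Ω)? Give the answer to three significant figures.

tan(βl) = 3.02
Z_in = Z_0·(Z_L + jZ_0·tanβl)/(Z_0 + jZ_L·tanβl) = 14.8 − j15.2 Ω
Γ_s = (Z_in − Z_s)/(Z_in + Z_s) = (-60.2 − j15.2)/(89.8 − j15.2), |Γ_s| = 0.682
VSWR = (1 + |Γ_s|)/(1 − |Γ_s|)

VSWR ≈ 5.29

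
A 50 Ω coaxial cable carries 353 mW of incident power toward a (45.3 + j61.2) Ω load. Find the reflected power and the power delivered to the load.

|Γ| = |(-4.7 + j61.2)/(95.3 + j61.2)| = 0.542
|Γ|² = 0.294
P_refl = |Γ|²·P_inc = 104 mW, P_del = (1 − |Γ|²)·P_inc = 249 mW

P_reflected ≈ 104 mW; P_delivered ≈ 249 mW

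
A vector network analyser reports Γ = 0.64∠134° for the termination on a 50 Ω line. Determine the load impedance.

Z_L = Z_0·(1 + Γ)/(1 − Γ) = 50·(0.555 + j0.46)/(1.44 − j0.46)

Z_L ≈ 12.8 + j20 Ω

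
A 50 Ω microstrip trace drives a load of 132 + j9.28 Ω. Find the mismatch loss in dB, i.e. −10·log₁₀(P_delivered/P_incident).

Γ = (82 + j9.28)/(182 + j9.28), |Γ| = 0.453
|Γ|² = 0.205, so P_del/P_inc = 1 − |Γ|² = 0.795
ML = −10·log₁₀(1 − |Γ|²)

mismatch loss ≈ 0.997 dB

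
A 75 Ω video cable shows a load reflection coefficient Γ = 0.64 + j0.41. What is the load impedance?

Z_L = Z_0·(1 + Γ)/(1 − Γ) = 75·(1.64 + j0.41)/(0.36 − j0.41)

Z_L ≈ 106 + j207 Ω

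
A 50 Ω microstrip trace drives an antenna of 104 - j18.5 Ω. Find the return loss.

RL ≈ 8.68 dB

Γ = (54 − j18.5)/(154 − j18.5), |Γ| = 0.368
RL = −20·log₁₀|Γ| = −20·log₁₀(0.368)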